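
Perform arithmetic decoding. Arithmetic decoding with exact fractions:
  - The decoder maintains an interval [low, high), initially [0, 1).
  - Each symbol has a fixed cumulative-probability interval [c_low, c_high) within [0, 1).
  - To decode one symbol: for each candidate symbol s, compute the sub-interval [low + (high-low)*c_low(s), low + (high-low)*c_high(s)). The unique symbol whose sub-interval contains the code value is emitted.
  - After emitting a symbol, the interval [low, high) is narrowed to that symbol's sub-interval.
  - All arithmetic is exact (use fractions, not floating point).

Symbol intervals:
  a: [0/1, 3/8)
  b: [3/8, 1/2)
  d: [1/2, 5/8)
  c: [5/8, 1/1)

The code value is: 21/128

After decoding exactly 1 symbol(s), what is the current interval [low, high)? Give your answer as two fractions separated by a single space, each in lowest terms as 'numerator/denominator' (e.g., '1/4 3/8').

Answer: 0/1 3/8

Derivation:
Step 1: interval [0/1, 1/1), width = 1/1 - 0/1 = 1/1
  'a': [0/1 + 1/1*0/1, 0/1 + 1/1*3/8) = [0/1, 3/8) <- contains code 21/128
  'b': [0/1 + 1/1*3/8, 0/1 + 1/1*1/2) = [3/8, 1/2)
  'd': [0/1 + 1/1*1/2, 0/1 + 1/1*5/8) = [1/2, 5/8)
  'c': [0/1 + 1/1*5/8, 0/1 + 1/1*1/1) = [5/8, 1/1)
  emit 'a', narrow to [0/1, 3/8)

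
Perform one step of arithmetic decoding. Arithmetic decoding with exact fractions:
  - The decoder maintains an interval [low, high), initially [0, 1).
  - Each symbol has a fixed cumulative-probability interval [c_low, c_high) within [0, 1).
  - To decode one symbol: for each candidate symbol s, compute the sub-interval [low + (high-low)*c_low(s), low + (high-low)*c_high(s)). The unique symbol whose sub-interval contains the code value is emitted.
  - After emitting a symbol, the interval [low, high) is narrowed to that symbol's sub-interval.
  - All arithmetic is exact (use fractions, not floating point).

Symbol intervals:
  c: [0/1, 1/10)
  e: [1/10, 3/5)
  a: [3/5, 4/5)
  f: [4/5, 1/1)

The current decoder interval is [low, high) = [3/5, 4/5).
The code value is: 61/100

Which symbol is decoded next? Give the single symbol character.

Interval width = high − low = 4/5 − 3/5 = 1/5
Scaled code = (code − low) / width = (61/100 − 3/5) / 1/5 = 1/20
  c: [0/1, 1/10) ← scaled code falls here ✓
  e: [1/10, 3/5) 
  a: [3/5, 4/5) 
  f: [4/5, 1/1) 

Answer: c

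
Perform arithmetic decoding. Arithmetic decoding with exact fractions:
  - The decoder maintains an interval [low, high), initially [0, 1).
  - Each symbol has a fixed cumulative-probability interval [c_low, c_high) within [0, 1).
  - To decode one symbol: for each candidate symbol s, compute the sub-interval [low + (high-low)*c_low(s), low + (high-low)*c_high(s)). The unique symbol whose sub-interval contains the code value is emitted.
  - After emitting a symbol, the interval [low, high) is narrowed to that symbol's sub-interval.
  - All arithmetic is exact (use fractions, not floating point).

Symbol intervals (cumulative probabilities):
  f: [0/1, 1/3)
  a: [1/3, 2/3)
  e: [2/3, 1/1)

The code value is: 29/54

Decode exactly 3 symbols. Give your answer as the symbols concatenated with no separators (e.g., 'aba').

Answer: aae

Derivation:
Step 1: interval [0/1, 1/1), width = 1/1 - 0/1 = 1/1
  'f': [0/1 + 1/1*0/1, 0/1 + 1/1*1/3) = [0/1, 1/3)
  'a': [0/1 + 1/1*1/3, 0/1 + 1/1*2/3) = [1/3, 2/3) <- contains code 29/54
  'e': [0/1 + 1/1*2/3, 0/1 + 1/1*1/1) = [2/3, 1/1)
  emit 'a', narrow to [1/3, 2/3)
Step 2: interval [1/3, 2/3), width = 2/3 - 1/3 = 1/3
  'f': [1/3 + 1/3*0/1, 1/3 + 1/3*1/3) = [1/3, 4/9)
  'a': [1/3 + 1/3*1/3, 1/3 + 1/3*2/3) = [4/9, 5/9) <- contains code 29/54
  'e': [1/3 + 1/3*2/3, 1/3 + 1/3*1/1) = [5/9, 2/3)
  emit 'a', narrow to [4/9, 5/9)
Step 3: interval [4/9, 5/9), width = 5/9 - 4/9 = 1/9
  'f': [4/9 + 1/9*0/1, 4/9 + 1/9*1/3) = [4/9, 13/27)
  'a': [4/9 + 1/9*1/3, 4/9 + 1/9*2/3) = [13/27, 14/27)
  'e': [4/9 + 1/9*2/3, 4/9 + 1/9*1/1) = [14/27, 5/9) <- contains code 29/54
  emit 'e', narrow to [14/27, 5/9)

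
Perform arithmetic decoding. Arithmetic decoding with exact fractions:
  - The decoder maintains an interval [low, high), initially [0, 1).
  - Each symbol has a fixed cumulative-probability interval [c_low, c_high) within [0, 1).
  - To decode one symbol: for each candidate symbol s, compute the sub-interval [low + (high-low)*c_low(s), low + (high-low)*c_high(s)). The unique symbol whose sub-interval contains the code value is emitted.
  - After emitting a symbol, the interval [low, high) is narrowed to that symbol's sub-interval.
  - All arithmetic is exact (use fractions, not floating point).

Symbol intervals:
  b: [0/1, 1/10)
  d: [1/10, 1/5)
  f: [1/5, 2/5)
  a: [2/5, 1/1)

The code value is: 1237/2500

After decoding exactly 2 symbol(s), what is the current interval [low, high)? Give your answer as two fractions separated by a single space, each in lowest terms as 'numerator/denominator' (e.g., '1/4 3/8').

Answer: 23/50 13/25

Derivation:
Step 1: interval [0/1, 1/1), width = 1/1 - 0/1 = 1/1
  'b': [0/1 + 1/1*0/1, 0/1 + 1/1*1/10) = [0/1, 1/10)
  'd': [0/1 + 1/1*1/10, 0/1 + 1/1*1/5) = [1/10, 1/5)
  'f': [0/1 + 1/1*1/5, 0/1 + 1/1*2/5) = [1/5, 2/5)
  'a': [0/1 + 1/1*2/5, 0/1 + 1/1*1/1) = [2/5, 1/1) <- contains code 1237/2500
  emit 'a', narrow to [2/5, 1/1)
Step 2: interval [2/5, 1/1), width = 1/1 - 2/5 = 3/5
  'b': [2/5 + 3/5*0/1, 2/5 + 3/5*1/10) = [2/5, 23/50)
  'd': [2/5 + 3/5*1/10, 2/5 + 3/5*1/5) = [23/50, 13/25) <- contains code 1237/2500
  'f': [2/5 + 3/5*1/5, 2/5 + 3/5*2/5) = [13/25, 16/25)
  'a': [2/5 + 3/5*2/5, 2/5 + 3/5*1/1) = [16/25, 1/1)
  emit 'd', narrow to [23/50, 13/25)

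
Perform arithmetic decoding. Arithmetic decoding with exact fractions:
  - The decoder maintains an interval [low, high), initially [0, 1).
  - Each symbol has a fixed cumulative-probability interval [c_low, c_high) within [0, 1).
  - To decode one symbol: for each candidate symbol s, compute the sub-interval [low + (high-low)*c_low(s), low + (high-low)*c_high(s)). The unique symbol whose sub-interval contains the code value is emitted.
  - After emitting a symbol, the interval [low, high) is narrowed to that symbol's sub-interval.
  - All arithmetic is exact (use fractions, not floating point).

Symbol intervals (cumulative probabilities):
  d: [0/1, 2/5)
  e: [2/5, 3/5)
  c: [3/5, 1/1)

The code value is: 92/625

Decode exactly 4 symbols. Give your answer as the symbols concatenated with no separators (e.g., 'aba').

Step 1: interval [0/1, 1/1), width = 1/1 - 0/1 = 1/1
  'd': [0/1 + 1/1*0/1, 0/1 + 1/1*2/5) = [0/1, 2/5) <- contains code 92/625
  'e': [0/1 + 1/1*2/5, 0/1 + 1/1*3/5) = [2/5, 3/5)
  'c': [0/1 + 1/1*3/5, 0/1 + 1/1*1/1) = [3/5, 1/1)
  emit 'd', narrow to [0/1, 2/5)
Step 2: interval [0/1, 2/5), width = 2/5 - 0/1 = 2/5
  'd': [0/1 + 2/5*0/1, 0/1 + 2/5*2/5) = [0/1, 4/25) <- contains code 92/625
  'e': [0/1 + 2/5*2/5, 0/1 + 2/5*3/5) = [4/25, 6/25)
  'c': [0/1 + 2/5*3/5, 0/1 + 2/5*1/1) = [6/25, 2/5)
  emit 'd', narrow to [0/1, 4/25)
Step 3: interval [0/1, 4/25), width = 4/25 - 0/1 = 4/25
  'd': [0/1 + 4/25*0/1, 0/1 + 4/25*2/5) = [0/1, 8/125)
  'e': [0/1 + 4/25*2/5, 0/1 + 4/25*3/5) = [8/125, 12/125)
  'c': [0/1 + 4/25*3/5, 0/1 + 4/25*1/1) = [12/125, 4/25) <- contains code 92/625
  emit 'c', narrow to [12/125, 4/25)
Step 4: interval [12/125, 4/25), width = 4/25 - 12/125 = 8/125
  'd': [12/125 + 8/125*0/1, 12/125 + 8/125*2/5) = [12/125, 76/625)
  'e': [12/125 + 8/125*2/5, 12/125 + 8/125*3/5) = [76/625, 84/625)
  'c': [12/125 + 8/125*3/5, 12/125 + 8/125*1/1) = [84/625, 4/25) <- contains code 92/625
  emit 'c', narrow to [84/625, 4/25)

Answer: ddcc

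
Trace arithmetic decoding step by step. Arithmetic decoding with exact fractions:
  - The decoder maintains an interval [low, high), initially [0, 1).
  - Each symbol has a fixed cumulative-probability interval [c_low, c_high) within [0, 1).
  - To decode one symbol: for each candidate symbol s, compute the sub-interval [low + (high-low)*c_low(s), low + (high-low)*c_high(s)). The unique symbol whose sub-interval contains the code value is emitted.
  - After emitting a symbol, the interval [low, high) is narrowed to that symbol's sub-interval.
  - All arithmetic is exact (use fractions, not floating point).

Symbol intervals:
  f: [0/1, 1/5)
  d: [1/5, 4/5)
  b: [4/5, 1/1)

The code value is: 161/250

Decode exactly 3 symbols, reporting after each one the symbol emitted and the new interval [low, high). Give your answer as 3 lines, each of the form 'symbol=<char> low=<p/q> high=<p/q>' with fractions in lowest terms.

Answer: symbol=d low=1/5 high=4/5
symbol=d low=8/25 high=17/25
symbol=b low=76/125 high=17/25

Derivation:
Step 1: interval [0/1, 1/1), width = 1/1 - 0/1 = 1/1
  'f': [0/1 + 1/1*0/1, 0/1 + 1/1*1/5) = [0/1, 1/5)
  'd': [0/1 + 1/1*1/5, 0/1 + 1/1*4/5) = [1/5, 4/5) <- contains code 161/250
  'b': [0/1 + 1/1*4/5, 0/1 + 1/1*1/1) = [4/5, 1/1)
  emit 'd', narrow to [1/5, 4/5)
Step 2: interval [1/5, 4/5), width = 4/5 - 1/5 = 3/5
  'f': [1/5 + 3/5*0/1, 1/5 + 3/5*1/5) = [1/5, 8/25)
  'd': [1/5 + 3/5*1/5, 1/5 + 3/5*4/5) = [8/25, 17/25) <- contains code 161/250
  'b': [1/5 + 3/5*4/5, 1/5 + 3/5*1/1) = [17/25, 4/5)
  emit 'd', narrow to [8/25, 17/25)
Step 3: interval [8/25, 17/25), width = 17/25 - 8/25 = 9/25
  'f': [8/25 + 9/25*0/1, 8/25 + 9/25*1/5) = [8/25, 49/125)
  'd': [8/25 + 9/25*1/5, 8/25 + 9/25*4/5) = [49/125, 76/125)
  'b': [8/25 + 9/25*4/5, 8/25 + 9/25*1/1) = [76/125, 17/25) <- contains code 161/250
  emit 'b', narrow to [76/125, 17/25)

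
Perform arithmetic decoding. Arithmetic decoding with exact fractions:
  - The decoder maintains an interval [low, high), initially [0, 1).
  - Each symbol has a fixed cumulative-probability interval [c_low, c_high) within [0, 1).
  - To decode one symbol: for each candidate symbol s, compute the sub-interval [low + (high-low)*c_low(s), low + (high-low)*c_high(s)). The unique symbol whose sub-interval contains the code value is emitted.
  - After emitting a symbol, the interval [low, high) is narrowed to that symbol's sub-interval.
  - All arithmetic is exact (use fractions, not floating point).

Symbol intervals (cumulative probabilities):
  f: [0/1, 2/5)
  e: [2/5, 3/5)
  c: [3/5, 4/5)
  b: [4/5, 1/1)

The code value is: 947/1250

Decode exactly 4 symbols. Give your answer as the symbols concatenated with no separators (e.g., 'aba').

Answer: ccbc

Derivation:
Step 1: interval [0/1, 1/1), width = 1/1 - 0/1 = 1/1
  'f': [0/1 + 1/1*0/1, 0/1 + 1/1*2/5) = [0/1, 2/5)
  'e': [0/1 + 1/1*2/5, 0/1 + 1/1*3/5) = [2/5, 3/5)
  'c': [0/1 + 1/1*3/5, 0/1 + 1/1*4/5) = [3/5, 4/5) <- contains code 947/1250
  'b': [0/1 + 1/1*4/5, 0/1 + 1/1*1/1) = [4/5, 1/1)
  emit 'c', narrow to [3/5, 4/5)
Step 2: interval [3/5, 4/5), width = 4/5 - 3/5 = 1/5
  'f': [3/5 + 1/5*0/1, 3/5 + 1/5*2/5) = [3/5, 17/25)
  'e': [3/5 + 1/5*2/5, 3/5 + 1/5*3/5) = [17/25, 18/25)
  'c': [3/5 + 1/5*3/5, 3/5 + 1/5*4/5) = [18/25, 19/25) <- contains code 947/1250
  'b': [3/5 + 1/5*4/5, 3/5 + 1/5*1/1) = [19/25, 4/5)
  emit 'c', narrow to [18/25, 19/25)
Step 3: interval [18/25, 19/25), width = 19/25 - 18/25 = 1/25
  'f': [18/25 + 1/25*0/1, 18/25 + 1/25*2/5) = [18/25, 92/125)
  'e': [18/25 + 1/25*2/5, 18/25 + 1/25*3/5) = [92/125, 93/125)
  'c': [18/25 + 1/25*3/5, 18/25 + 1/25*4/5) = [93/125, 94/125)
  'b': [18/25 + 1/25*4/5, 18/25 + 1/25*1/1) = [94/125, 19/25) <- contains code 947/1250
  emit 'b', narrow to [94/125, 19/25)
Step 4: interval [94/125, 19/25), width = 19/25 - 94/125 = 1/125
  'f': [94/125 + 1/125*0/1, 94/125 + 1/125*2/5) = [94/125, 472/625)
  'e': [94/125 + 1/125*2/5, 94/125 + 1/125*3/5) = [472/625, 473/625)
  'c': [94/125 + 1/125*3/5, 94/125 + 1/125*4/5) = [473/625, 474/625) <- contains code 947/1250
  'b': [94/125 + 1/125*4/5, 94/125 + 1/125*1/1) = [474/625, 19/25)
  emit 'c', narrow to [473/625, 474/625)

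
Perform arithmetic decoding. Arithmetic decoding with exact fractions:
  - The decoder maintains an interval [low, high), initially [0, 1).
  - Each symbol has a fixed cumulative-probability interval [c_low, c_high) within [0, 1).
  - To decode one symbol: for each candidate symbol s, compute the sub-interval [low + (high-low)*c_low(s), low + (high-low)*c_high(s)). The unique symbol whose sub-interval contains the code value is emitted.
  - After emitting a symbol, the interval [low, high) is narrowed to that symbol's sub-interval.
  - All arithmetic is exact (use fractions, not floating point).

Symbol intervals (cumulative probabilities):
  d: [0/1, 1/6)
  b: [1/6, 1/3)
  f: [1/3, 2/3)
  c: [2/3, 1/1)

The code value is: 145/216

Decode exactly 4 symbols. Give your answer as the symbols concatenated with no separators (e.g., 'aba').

Step 1: interval [0/1, 1/1), width = 1/1 - 0/1 = 1/1
  'd': [0/1 + 1/1*0/1, 0/1 + 1/1*1/6) = [0/1, 1/6)
  'b': [0/1 + 1/1*1/6, 0/1 + 1/1*1/3) = [1/6, 1/3)
  'f': [0/1 + 1/1*1/3, 0/1 + 1/1*2/3) = [1/3, 2/3)
  'c': [0/1 + 1/1*2/3, 0/1 + 1/1*1/1) = [2/3, 1/1) <- contains code 145/216
  emit 'c', narrow to [2/3, 1/1)
Step 2: interval [2/3, 1/1), width = 1/1 - 2/3 = 1/3
  'd': [2/3 + 1/3*0/1, 2/3 + 1/3*1/6) = [2/3, 13/18) <- contains code 145/216
  'b': [2/3 + 1/3*1/6, 2/3 + 1/3*1/3) = [13/18, 7/9)
  'f': [2/3 + 1/3*1/3, 2/3 + 1/3*2/3) = [7/9, 8/9)
  'c': [2/3 + 1/3*2/3, 2/3 + 1/3*1/1) = [8/9, 1/1)
  emit 'd', narrow to [2/3, 13/18)
Step 3: interval [2/3, 13/18), width = 13/18 - 2/3 = 1/18
  'd': [2/3 + 1/18*0/1, 2/3 + 1/18*1/6) = [2/3, 73/108) <- contains code 145/216
  'b': [2/3 + 1/18*1/6, 2/3 + 1/18*1/3) = [73/108, 37/54)
  'f': [2/3 + 1/18*1/3, 2/3 + 1/18*2/3) = [37/54, 19/27)
  'c': [2/3 + 1/18*2/3, 2/3 + 1/18*1/1) = [19/27, 13/18)
  emit 'd', narrow to [2/3, 73/108)
Step 4: interval [2/3, 73/108), width = 73/108 - 2/3 = 1/108
  'd': [2/3 + 1/108*0/1, 2/3 + 1/108*1/6) = [2/3, 433/648)
  'b': [2/3 + 1/108*1/6, 2/3 + 1/108*1/3) = [433/648, 217/324)
  'f': [2/3 + 1/108*1/3, 2/3 + 1/108*2/3) = [217/324, 109/162) <- contains code 145/216
  'c': [2/3 + 1/108*2/3, 2/3 + 1/108*1/1) = [109/162, 73/108)
  emit 'f', narrow to [217/324, 109/162)

Answer: cddf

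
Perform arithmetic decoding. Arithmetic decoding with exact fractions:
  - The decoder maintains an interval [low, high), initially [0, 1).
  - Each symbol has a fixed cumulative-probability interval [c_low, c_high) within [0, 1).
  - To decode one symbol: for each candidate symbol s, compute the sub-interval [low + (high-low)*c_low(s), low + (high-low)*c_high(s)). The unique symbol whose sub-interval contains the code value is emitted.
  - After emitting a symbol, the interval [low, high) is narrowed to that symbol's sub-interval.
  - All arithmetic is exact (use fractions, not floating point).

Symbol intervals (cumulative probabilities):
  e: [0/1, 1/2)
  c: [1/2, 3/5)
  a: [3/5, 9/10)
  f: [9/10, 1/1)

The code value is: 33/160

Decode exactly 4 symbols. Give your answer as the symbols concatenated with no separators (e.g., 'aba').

Step 1: interval [0/1, 1/1), width = 1/1 - 0/1 = 1/1
  'e': [0/1 + 1/1*0/1, 0/1 + 1/1*1/2) = [0/1, 1/2) <- contains code 33/160
  'c': [0/1 + 1/1*1/2, 0/1 + 1/1*3/5) = [1/2, 3/5)
  'a': [0/1 + 1/1*3/5, 0/1 + 1/1*9/10) = [3/5, 9/10)
  'f': [0/1 + 1/1*9/10, 0/1 + 1/1*1/1) = [9/10, 1/1)
  emit 'e', narrow to [0/1, 1/2)
Step 2: interval [0/1, 1/2), width = 1/2 - 0/1 = 1/2
  'e': [0/1 + 1/2*0/1, 0/1 + 1/2*1/2) = [0/1, 1/4) <- contains code 33/160
  'c': [0/1 + 1/2*1/2, 0/1 + 1/2*3/5) = [1/4, 3/10)
  'a': [0/1 + 1/2*3/5, 0/1 + 1/2*9/10) = [3/10, 9/20)
  'f': [0/1 + 1/2*9/10, 0/1 + 1/2*1/1) = [9/20, 1/2)
  emit 'e', narrow to [0/1, 1/4)
Step 3: interval [0/1, 1/4), width = 1/4 - 0/1 = 1/4
  'e': [0/1 + 1/4*0/1, 0/1 + 1/4*1/2) = [0/1, 1/8)
  'c': [0/1 + 1/4*1/2, 0/1 + 1/4*3/5) = [1/8, 3/20)
  'a': [0/1 + 1/4*3/5, 0/1 + 1/4*9/10) = [3/20, 9/40) <- contains code 33/160
  'f': [0/1 + 1/4*9/10, 0/1 + 1/4*1/1) = [9/40, 1/4)
  emit 'a', narrow to [3/20, 9/40)
Step 4: interval [3/20, 9/40), width = 9/40 - 3/20 = 3/40
  'e': [3/20 + 3/40*0/1, 3/20 + 3/40*1/2) = [3/20, 3/16)
  'c': [3/20 + 3/40*1/2, 3/20 + 3/40*3/5) = [3/16, 39/200)
  'a': [3/20 + 3/40*3/5, 3/20 + 3/40*9/10) = [39/200, 87/400) <- contains code 33/160
  'f': [3/20 + 3/40*9/10, 3/20 + 3/40*1/1) = [87/400, 9/40)
  emit 'a', narrow to [39/200, 87/400)

Answer: eeaa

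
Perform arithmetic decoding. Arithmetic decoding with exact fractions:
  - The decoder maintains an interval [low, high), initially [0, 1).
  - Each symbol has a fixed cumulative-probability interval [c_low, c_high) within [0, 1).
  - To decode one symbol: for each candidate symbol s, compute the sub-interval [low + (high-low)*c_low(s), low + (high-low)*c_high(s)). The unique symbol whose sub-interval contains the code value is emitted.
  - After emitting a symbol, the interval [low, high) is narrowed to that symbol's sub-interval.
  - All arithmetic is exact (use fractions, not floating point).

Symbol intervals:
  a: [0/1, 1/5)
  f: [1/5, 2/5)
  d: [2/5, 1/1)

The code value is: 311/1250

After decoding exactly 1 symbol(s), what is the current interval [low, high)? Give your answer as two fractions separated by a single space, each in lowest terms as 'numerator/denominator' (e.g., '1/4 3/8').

Step 1: interval [0/1, 1/1), width = 1/1 - 0/1 = 1/1
  'a': [0/1 + 1/1*0/1, 0/1 + 1/1*1/5) = [0/1, 1/5)
  'f': [0/1 + 1/1*1/5, 0/1 + 1/1*2/5) = [1/5, 2/5) <- contains code 311/1250
  'd': [0/1 + 1/1*2/5, 0/1 + 1/1*1/1) = [2/5, 1/1)
  emit 'f', narrow to [1/5, 2/5)

Answer: 1/5 2/5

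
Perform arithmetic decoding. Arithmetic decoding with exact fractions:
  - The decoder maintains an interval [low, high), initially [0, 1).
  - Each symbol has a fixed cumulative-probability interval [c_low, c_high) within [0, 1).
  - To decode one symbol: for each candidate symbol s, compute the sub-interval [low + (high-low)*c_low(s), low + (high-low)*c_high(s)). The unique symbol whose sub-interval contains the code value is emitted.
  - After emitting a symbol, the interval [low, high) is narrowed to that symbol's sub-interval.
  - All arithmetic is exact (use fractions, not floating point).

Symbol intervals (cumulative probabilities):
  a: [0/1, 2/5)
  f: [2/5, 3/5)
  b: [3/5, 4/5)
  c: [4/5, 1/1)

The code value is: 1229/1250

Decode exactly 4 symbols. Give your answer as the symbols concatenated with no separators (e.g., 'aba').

Answer: ccfc

Derivation:
Step 1: interval [0/1, 1/1), width = 1/1 - 0/1 = 1/1
  'a': [0/1 + 1/1*0/1, 0/1 + 1/1*2/5) = [0/1, 2/5)
  'f': [0/1 + 1/1*2/5, 0/1 + 1/1*3/5) = [2/5, 3/5)
  'b': [0/1 + 1/1*3/5, 0/1 + 1/1*4/5) = [3/5, 4/5)
  'c': [0/1 + 1/1*4/5, 0/1 + 1/1*1/1) = [4/5, 1/1) <- contains code 1229/1250
  emit 'c', narrow to [4/5, 1/1)
Step 2: interval [4/5, 1/1), width = 1/1 - 4/5 = 1/5
  'a': [4/5 + 1/5*0/1, 4/5 + 1/5*2/5) = [4/5, 22/25)
  'f': [4/5 + 1/5*2/5, 4/5 + 1/5*3/5) = [22/25, 23/25)
  'b': [4/5 + 1/5*3/5, 4/5 + 1/5*4/5) = [23/25, 24/25)
  'c': [4/5 + 1/5*4/5, 4/5 + 1/5*1/1) = [24/25, 1/1) <- contains code 1229/1250
  emit 'c', narrow to [24/25, 1/1)
Step 3: interval [24/25, 1/1), width = 1/1 - 24/25 = 1/25
  'a': [24/25 + 1/25*0/1, 24/25 + 1/25*2/5) = [24/25, 122/125)
  'f': [24/25 + 1/25*2/5, 24/25 + 1/25*3/5) = [122/125, 123/125) <- contains code 1229/1250
  'b': [24/25 + 1/25*3/5, 24/25 + 1/25*4/5) = [123/125, 124/125)
  'c': [24/25 + 1/25*4/5, 24/25 + 1/25*1/1) = [124/125, 1/1)
  emit 'f', narrow to [122/125, 123/125)
Step 4: interval [122/125, 123/125), width = 123/125 - 122/125 = 1/125
  'a': [122/125 + 1/125*0/1, 122/125 + 1/125*2/5) = [122/125, 612/625)
  'f': [122/125 + 1/125*2/5, 122/125 + 1/125*3/5) = [612/625, 613/625)
  'b': [122/125 + 1/125*3/5, 122/125 + 1/125*4/5) = [613/625, 614/625)
  'c': [122/125 + 1/125*4/5, 122/125 + 1/125*1/1) = [614/625, 123/125) <- contains code 1229/1250
  emit 'c', narrow to [614/625, 123/125)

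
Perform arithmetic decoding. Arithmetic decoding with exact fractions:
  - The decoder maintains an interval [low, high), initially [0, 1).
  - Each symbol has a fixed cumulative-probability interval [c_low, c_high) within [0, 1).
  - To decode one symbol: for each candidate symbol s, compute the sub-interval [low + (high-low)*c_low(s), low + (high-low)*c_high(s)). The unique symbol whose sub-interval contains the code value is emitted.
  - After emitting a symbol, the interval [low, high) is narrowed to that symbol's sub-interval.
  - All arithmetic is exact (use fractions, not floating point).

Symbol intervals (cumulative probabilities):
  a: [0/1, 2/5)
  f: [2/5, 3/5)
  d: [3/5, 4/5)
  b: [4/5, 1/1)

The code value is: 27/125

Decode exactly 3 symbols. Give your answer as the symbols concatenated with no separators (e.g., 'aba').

Step 1: interval [0/1, 1/1), width = 1/1 - 0/1 = 1/1
  'a': [0/1 + 1/1*0/1, 0/1 + 1/1*2/5) = [0/1, 2/5) <- contains code 27/125
  'f': [0/1 + 1/1*2/5, 0/1 + 1/1*3/5) = [2/5, 3/5)
  'd': [0/1 + 1/1*3/5, 0/1 + 1/1*4/5) = [3/5, 4/5)
  'b': [0/1 + 1/1*4/5, 0/1 + 1/1*1/1) = [4/5, 1/1)
  emit 'a', narrow to [0/1, 2/5)
Step 2: interval [0/1, 2/5), width = 2/5 - 0/1 = 2/5
  'a': [0/1 + 2/5*0/1, 0/1 + 2/5*2/5) = [0/1, 4/25)
  'f': [0/1 + 2/5*2/5, 0/1 + 2/5*3/5) = [4/25, 6/25) <- contains code 27/125
  'd': [0/1 + 2/5*3/5, 0/1 + 2/5*4/5) = [6/25, 8/25)
  'b': [0/1 + 2/5*4/5, 0/1 + 2/5*1/1) = [8/25, 2/5)
  emit 'f', narrow to [4/25, 6/25)
Step 3: interval [4/25, 6/25), width = 6/25 - 4/25 = 2/25
  'a': [4/25 + 2/25*0/1, 4/25 + 2/25*2/5) = [4/25, 24/125)
  'f': [4/25 + 2/25*2/5, 4/25 + 2/25*3/5) = [24/125, 26/125)
  'd': [4/25 + 2/25*3/5, 4/25 + 2/25*4/5) = [26/125, 28/125) <- contains code 27/125
  'b': [4/25 + 2/25*4/5, 4/25 + 2/25*1/1) = [28/125, 6/25)
  emit 'd', narrow to [26/125, 28/125)

Answer: afd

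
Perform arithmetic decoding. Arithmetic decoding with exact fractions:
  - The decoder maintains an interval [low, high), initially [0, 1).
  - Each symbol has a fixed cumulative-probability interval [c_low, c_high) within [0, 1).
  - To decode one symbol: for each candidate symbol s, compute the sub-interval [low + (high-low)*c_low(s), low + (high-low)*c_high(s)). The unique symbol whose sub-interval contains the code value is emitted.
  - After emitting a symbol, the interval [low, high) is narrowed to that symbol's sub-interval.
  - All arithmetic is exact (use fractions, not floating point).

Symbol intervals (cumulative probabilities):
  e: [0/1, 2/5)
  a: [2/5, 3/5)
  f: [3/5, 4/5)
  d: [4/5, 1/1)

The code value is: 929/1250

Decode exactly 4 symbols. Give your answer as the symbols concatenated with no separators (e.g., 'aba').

Answer: ffad

Derivation:
Step 1: interval [0/1, 1/1), width = 1/1 - 0/1 = 1/1
  'e': [0/1 + 1/1*0/1, 0/1 + 1/1*2/5) = [0/1, 2/5)
  'a': [0/1 + 1/1*2/5, 0/1 + 1/1*3/5) = [2/5, 3/5)
  'f': [0/1 + 1/1*3/5, 0/1 + 1/1*4/5) = [3/5, 4/5) <- contains code 929/1250
  'd': [0/1 + 1/1*4/5, 0/1 + 1/1*1/1) = [4/5, 1/1)
  emit 'f', narrow to [3/5, 4/5)
Step 2: interval [3/5, 4/5), width = 4/5 - 3/5 = 1/5
  'e': [3/5 + 1/5*0/1, 3/5 + 1/5*2/5) = [3/5, 17/25)
  'a': [3/5 + 1/5*2/5, 3/5 + 1/5*3/5) = [17/25, 18/25)
  'f': [3/5 + 1/5*3/5, 3/5 + 1/5*4/5) = [18/25, 19/25) <- contains code 929/1250
  'd': [3/5 + 1/5*4/5, 3/5 + 1/5*1/1) = [19/25, 4/5)
  emit 'f', narrow to [18/25, 19/25)
Step 3: interval [18/25, 19/25), width = 19/25 - 18/25 = 1/25
  'e': [18/25 + 1/25*0/1, 18/25 + 1/25*2/5) = [18/25, 92/125)
  'a': [18/25 + 1/25*2/5, 18/25 + 1/25*3/5) = [92/125, 93/125) <- contains code 929/1250
  'f': [18/25 + 1/25*3/5, 18/25 + 1/25*4/5) = [93/125, 94/125)
  'd': [18/25 + 1/25*4/5, 18/25 + 1/25*1/1) = [94/125, 19/25)
  emit 'a', narrow to [92/125, 93/125)
Step 4: interval [92/125, 93/125), width = 93/125 - 92/125 = 1/125
  'e': [92/125 + 1/125*0/1, 92/125 + 1/125*2/5) = [92/125, 462/625)
  'a': [92/125 + 1/125*2/5, 92/125 + 1/125*3/5) = [462/625, 463/625)
  'f': [92/125 + 1/125*3/5, 92/125 + 1/125*4/5) = [463/625, 464/625)
  'd': [92/125 + 1/125*4/5, 92/125 + 1/125*1/1) = [464/625, 93/125) <- contains code 929/1250
  emit 'd', narrow to [464/625, 93/125)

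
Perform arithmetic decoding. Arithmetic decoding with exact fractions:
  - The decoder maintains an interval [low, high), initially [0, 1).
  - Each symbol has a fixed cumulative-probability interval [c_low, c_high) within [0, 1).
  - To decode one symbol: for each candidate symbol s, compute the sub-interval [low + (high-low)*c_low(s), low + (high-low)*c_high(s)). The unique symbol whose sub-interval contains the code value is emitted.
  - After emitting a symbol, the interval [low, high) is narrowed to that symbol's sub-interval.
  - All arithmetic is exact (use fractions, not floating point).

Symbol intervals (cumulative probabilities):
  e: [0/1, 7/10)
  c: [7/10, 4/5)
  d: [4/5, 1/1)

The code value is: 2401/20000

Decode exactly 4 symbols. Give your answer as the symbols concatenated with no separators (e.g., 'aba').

Step 1: interval [0/1, 1/1), width = 1/1 - 0/1 = 1/1
  'e': [0/1 + 1/1*0/1, 0/1 + 1/1*7/10) = [0/1, 7/10) <- contains code 2401/20000
  'c': [0/1 + 1/1*7/10, 0/1 + 1/1*4/5) = [7/10, 4/5)
  'd': [0/1 + 1/1*4/5, 0/1 + 1/1*1/1) = [4/5, 1/1)
  emit 'e', narrow to [0/1, 7/10)
Step 2: interval [0/1, 7/10), width = 7/10 - 0/1 = 7/10
  'e': [0/1 + 7/10*0/1, 0/1 + 7/10*7/10) = [0/1, 49/100) <- contains code 2401/20000
  'c': [0/1 + 7/10*7/10, 0/1 + 7/10*4/5) = [49/100, 14/25)
  'd': [0/1 + 7/10*4/5, 0/1 + 7/10*1/1) = [14/25, 7/10)
  emit 'e', narrow to [0/1, 49/100)
Step 3: interval [0/1, 49/100), width = 49/100 - 0/1 = 49/100
  'e': [0/1 + 49/100*0/1, 0/1 + 49/100*7/10) = [0/1, 343/1000) <- contains code 2401/20000
  'c': [0/1 + 49/100*7/10, 0/1 + 49/100*4/5) = [343/1000, 49/125)
  'd': [0/1 + 49/100*4/5, 0/1 + 49/100*1/1) = [49/125, 49/100)
  emit 'e', narrow to [0/1, 343/1000)
Step 4: interval [0/1, 343/1000), width = 343/1000 - 0/1 = 343/1000
  'e': [0/1 + 343/1000*0/1, 0/1 + 343/1000*7/10) = [0/1, 2401/10000) <- contains code 2401/20000
  'c': [0/1 + 343/1000*7/10, 0/1 + 343/1000*4/5) = [2401/10000, 343/1250)
  'd': [0/1 + 343/1000*4/5, 0/1 + 343/1000*1/1) = [343/1250, 343/1000)
  emit 'e', narrow to [0/1, 2401/10000)

Answer: eeee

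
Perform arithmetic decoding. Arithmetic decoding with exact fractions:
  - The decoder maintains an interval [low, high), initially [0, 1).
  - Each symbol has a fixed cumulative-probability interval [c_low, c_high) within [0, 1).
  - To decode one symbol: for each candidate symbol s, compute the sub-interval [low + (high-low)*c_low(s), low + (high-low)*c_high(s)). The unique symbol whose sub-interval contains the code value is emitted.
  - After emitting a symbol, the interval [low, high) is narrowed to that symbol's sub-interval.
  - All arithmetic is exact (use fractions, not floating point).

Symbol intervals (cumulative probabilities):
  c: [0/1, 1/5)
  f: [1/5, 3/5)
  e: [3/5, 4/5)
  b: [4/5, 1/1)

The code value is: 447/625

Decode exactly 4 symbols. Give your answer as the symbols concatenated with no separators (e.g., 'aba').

Answer: efbe

Derivation:
Step 1: interval [0/1, 1/1), width = 1/1 - 0/1 = 1/1
  'c': [0/1 + 1/1*0/1, 0/1 + 1/1*1/5) = [0/1, 1/5)
  'f': [0/1 + 1/1*1/5, 0/1 + 1/1*3/5) = [1/5, 3/5)
  'e': [0/1 + 1/1*3/5, 0/1 + 1/1*4/5) = [3/5, 4/5) <- contains code 447/625
  'b': [0/1 + 1/1*4/5, 0/1 + 1/1*1/1) = [4/5, 1/1)
  emit 'e', narrow to [3/5, 4/5)
Step 2: interval [3/5, 4/5), width = 4/5 - 3/5 = 1/5
  'c': [3/5 + 1/5*0/1, 3/5 + 1/5*1/5) = [3/5, 16/25)
  'f': [3/5 + 1/5*1/5, 3/5 + 1/5*3/5) = [16/25, 18/25) <- contains code 447/625
  'e': [3/5 + 1/5*3/5, 3/5 + 1/5*4/5) = [18/25, 19/25)
  'b': [3/5 + 1/5*4/5, 3/5 + 1/5*1/1) = [19/25, 4/5)
  emit 'f', narrow to [16/25, 18/25)
Step 3: interval [16/25, 18/25), width = 18/25 - 16/25 = 2/25
  'c': [16/25 + 2/25*0/1, 16/25 + 2/25*1/5) = [16/25, 82/125)
  'f': [16/25 + 2/25*1/5, 16/25 + 2/25*3/5) = [82/125, 86/125)
  'e': [16/25 + 2/25*3/5, 16/25 + 2/25*4/5) = [86/125, 88/125)
  'b': [16/25 + 2/25*4/5, 16/25 + 2/25*1/1) = [88/125, 18/25) <- contains code 447/625
  emit 'b', narrow to [88/125, 18/25)
Step 4: interval [88/125, 18/25), width = 18/25 - 88/125 = 2/125
  'c': [88/125 + 2/125*0/1, 88/125 + 2/125*1/5) = [88/125, 442/625)
  'f': [88/125 + 2/125*1/5, 88/125 + 2/125*3/5) = [442/625, 446/625)
  'e': [88/125 + 2/125*3/5, 88/125 + 2/125*4/5) = [446/625, 448/625) <- contains code 447/625
  'b': [88/125 + 2/125*4/5, 88/125 + 2/125*1/1) = [448/625, 18/25)
  emit 'e', narrow to [446/625, 448/625)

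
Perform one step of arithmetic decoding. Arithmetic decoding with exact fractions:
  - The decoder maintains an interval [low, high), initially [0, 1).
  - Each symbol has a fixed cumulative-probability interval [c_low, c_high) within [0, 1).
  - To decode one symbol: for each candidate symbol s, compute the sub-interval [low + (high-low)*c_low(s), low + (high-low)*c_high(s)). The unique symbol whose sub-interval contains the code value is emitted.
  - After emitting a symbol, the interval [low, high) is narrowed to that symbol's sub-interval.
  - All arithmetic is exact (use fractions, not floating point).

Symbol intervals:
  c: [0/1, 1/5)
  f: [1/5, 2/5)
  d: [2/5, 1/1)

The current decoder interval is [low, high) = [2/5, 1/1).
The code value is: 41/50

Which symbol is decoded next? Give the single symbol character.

Interval width = high − low = 1/1 − 2/5 = 3/5
Scaled code = (code − low) / width = (41/50 − 2/5) / 3/5 = 7/10
  c: [0/1, 1/5) 
  f: [1/5, 2/5) 
  d: [2/5, 1/1) ← scaled code falls here ✓

Answer: d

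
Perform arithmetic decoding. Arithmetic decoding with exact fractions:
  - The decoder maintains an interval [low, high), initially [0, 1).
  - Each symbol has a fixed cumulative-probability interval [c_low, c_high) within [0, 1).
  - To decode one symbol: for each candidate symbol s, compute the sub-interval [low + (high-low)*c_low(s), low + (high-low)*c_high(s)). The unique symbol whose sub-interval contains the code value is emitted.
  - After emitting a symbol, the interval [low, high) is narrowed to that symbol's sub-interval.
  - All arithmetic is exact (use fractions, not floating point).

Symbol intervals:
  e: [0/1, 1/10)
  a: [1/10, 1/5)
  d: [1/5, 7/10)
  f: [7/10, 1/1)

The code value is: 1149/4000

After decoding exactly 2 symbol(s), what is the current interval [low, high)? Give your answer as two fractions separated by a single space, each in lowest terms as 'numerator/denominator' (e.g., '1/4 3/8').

Answer: 1/4 3/10

Derivation:
Step 1: interval [0/1, 1/1), width = 1/1 - 0/1 = 1/1
  'e': [0/1 + 1/1*0/1, 0/1 + 1/1*1/10) = [0/1, 1/10)
  'a': [0/1 + 1/1*1/10, 0/1 + 1/1*1/5) = [1/10, 1/5)
  'd': [0/1 + 1/1*1/5, 0/1 + 1/1*7/10) = [1/5, 7/10) <- contains code 1149/4000
  'f': [0/1 + 1/1*7/10, 0/1 + 1/1*1/1) = [7/10, 1/1)
  emit 'd', narrow to [1/5, 7/10)
Step 2: interval [1/5, 7/10), width = 7/10 - 1/5 = 1/2
  'e': [1/5 + 1/2*0/1, 1/5 + 1/2*1/10) = [1/5, 1/4)
  'a': [1/5 + 1/2*1/10, 1/5 + 1/2*1/5) = [1/4, 3/10) <- contains code 1149/4000
  'd': [1/5 + 1/2*1/5, 1/5 + 1/2*7/10) = [3/10, 11/20)
  'f': [1/5 + 1/2*7/10, 1/5 + 1/2*1/1) = [11/20, 7/10)
  emit 'a', narrow to [1/4, 3/10)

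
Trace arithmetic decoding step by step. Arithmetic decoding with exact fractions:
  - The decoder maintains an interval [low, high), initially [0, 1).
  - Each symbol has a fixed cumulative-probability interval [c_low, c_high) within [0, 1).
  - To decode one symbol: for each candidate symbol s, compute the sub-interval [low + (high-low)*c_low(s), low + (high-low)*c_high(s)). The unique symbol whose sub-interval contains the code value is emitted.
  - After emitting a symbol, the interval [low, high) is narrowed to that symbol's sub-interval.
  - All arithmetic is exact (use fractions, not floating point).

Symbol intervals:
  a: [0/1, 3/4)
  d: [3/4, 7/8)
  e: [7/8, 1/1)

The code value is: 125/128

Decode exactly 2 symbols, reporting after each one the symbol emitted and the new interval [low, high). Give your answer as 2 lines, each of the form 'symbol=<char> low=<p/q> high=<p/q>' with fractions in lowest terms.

Step 1: interval [0/1, 1/1), width = 1/1 - 0/1 = 1/1
  'a': [0/1 + 1/1*0/1, 0/1 + 1/1*3/4) = [0/1, 3/4)
  'd': [0/1 + 1/1*3/4, 0/1 + 1/1*7/8) = [3/4, 7/8)
  'e': [0/1 + 1/1*7/8, 0/1 + 1/1*1/1) = [7/8, 1/1) <- contains code 125/128
  emit 'e', narrow to [7/8, 1/1)
Step 2: interval [7/8, 1/1), width = 1/1 - 7/8 = 1/8
  'a': [7/8 + 1/8*0/1, 7/8 + 1/8*3/4) = [7/8, 31/32)
  'd': [7/8 + 1/8*3/4, 7/8 + 1/8*7/8) = [31/32, 63/64) <- contains code 125/128
  'e': [7/8 + 1/8*7/8, 7/8 + 1/8*1/1) = [63/64, 1/1)
  emit 'd', narrow to [31/32, 63/64)

Answer: symbol=e low=7/8 high=1/1
symbol=d low=31/32 high=63/64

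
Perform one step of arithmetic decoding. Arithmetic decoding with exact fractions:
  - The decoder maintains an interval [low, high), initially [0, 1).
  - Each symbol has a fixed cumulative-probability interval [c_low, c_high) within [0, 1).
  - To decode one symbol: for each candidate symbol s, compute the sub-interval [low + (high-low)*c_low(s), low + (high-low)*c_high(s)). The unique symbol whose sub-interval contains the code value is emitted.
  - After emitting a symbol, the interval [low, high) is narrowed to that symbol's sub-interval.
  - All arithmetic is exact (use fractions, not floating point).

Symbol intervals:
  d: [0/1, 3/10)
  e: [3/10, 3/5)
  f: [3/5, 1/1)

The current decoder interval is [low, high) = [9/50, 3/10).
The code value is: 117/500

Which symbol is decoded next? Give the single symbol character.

Answer: e

Derivation:
Interval width = high − low = 3/10 − 9/50 = 3/25
Scaled code = (code − low) / width = (117/500 − 9/50) / 3/25 = 9/20
  d: [0/1, 3/10) 
  e: [3/10, 3/5) ← scaled code falls here ✓
  f: [3/5, 1/1) 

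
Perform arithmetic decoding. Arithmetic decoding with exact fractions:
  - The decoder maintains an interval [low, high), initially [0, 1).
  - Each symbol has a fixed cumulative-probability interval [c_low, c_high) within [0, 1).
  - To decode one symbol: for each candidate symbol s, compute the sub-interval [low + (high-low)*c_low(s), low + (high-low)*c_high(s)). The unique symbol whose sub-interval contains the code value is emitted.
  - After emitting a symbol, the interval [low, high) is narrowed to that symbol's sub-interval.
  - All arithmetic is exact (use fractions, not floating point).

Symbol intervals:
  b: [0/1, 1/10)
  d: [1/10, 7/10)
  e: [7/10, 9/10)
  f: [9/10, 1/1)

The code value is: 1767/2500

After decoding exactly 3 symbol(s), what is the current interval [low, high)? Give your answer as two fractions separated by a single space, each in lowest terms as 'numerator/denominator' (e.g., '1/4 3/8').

Answer: 351/500 357/500

Derivation:
Step 1: interval [0/1, 1/1), width = 1/1 - 0/1 = 1/1
  'b': [0/1 + 1/1*0/1, 0/1 + 1/1*1/10) = [0/1, 1/10)
  'd': [0/1 + 1/1*1/10, 0/1 + 1/1*7/10) = [1/10, 7/10)
  'e': [0/1 + 1/1*7/10, 0/1 + 1/1*9/10) = [7/10, 9/10) <- contains code 1767/2500
  'f': [0/1 + 1/1*9/10, 0/1 + 1/1*1/1) = [9/10, 1/1)
  emit 'e', narrow to [7/10, 9/10)
Step 2: interval [7/10, 9/10), width = 9/10 - 7/10 = 1/5
  'b': [7/10 + 1/5*0/1, 7/10 + 1/5*1/10) = [7/10, 18/25) <- contains code 1767/2500
  'd': [7/10 + 1/5*1/10, 7/10 + 1/5*7/10) = [18/25, 21/25)
  'e': [7/10 + 1/5*7/10, 7/10 + 1/5*9/10) = [21/25, 22/25)
  'f': [7/10 + 1/5*9/10, 7/10 + 1/5*1/1) = [22/25, 9/10)
  emit 'b', narrow to [7/10, 18/25)
Step 3: interval [7/10, 18/25), width = 18/25 - 7/10 = 1/50
  'b': [7/10 + 1/50*0/1, 7/10 + 1/50*1/10) = [7/10, 351/500)
  'd': [7/10 + 1/50*1/10, 7/10 + 1/50*7/10) = [351/500, 357/500) <- contains code 1767/2500
  'e': [7/10 + 1/50*7/10, 7/10 + 1/50*9/10) = [357/500, 359/500)
  'f': [7/10 + 1/50*9/10, 7/10 + 1/50*1/1) = [359/500, 18/25)
  emit 'd', narrow to [351/500, 357/500)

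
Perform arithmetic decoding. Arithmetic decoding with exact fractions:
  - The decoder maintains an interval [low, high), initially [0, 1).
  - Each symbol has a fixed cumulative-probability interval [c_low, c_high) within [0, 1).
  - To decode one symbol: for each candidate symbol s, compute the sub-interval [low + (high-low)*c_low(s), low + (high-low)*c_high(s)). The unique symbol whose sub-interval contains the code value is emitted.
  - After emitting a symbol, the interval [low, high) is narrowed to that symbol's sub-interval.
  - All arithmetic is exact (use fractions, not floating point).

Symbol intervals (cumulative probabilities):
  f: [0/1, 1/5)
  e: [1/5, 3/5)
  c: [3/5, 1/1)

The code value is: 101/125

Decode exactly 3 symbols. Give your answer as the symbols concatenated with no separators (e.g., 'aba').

Answer: cec

Derivation:
Step 1: interval [0/1, 1/1), width = 1/1 - 0/1 = 1/1
  'f': [0/1 + 1/1*0/1, 0/1 + 1/1*1/5) = [0/1, 1/5)
  'e': [0/1 + 1/1*1/5, 0/1 + 1/1*3/5) = [1/5, 3/5)
  'c': [0/1 + 1/1*3/5, 0/1 + 1/1*1/1) = [3/5, 1/1) <- contains code 101/125
  emit 'c', narrow to [3/5, 1/1)
Step 2: interval [3/5, 1/1), width = 1/1 - 3/5 = 2/5
  'f': [3/5 + 2/5*0/1, 3/5 + 2/5*1/5) = [3/5, 17/25)
  'e': [3/5 + 2/5*1/5, 3/5 + 2/5*3/5) = [17/25, 21/25) <- contains code 101/125
  'c': [3/5 + 2/5*3/5, 3/5 + 2/5*1/1) = [21/25, 1/1)
  emit 'e', narrow to [17/25, 21/25)
Step 3: interval [17/25, 21/25), width = 21/25 - 17/25 = 4/25
  'f': [17/25 + 4/25*0/1, 17/25 + 4/25*1/5) = [17/25, 89/125)
  'e': [17/25 + 4/25*1/5, 17/25 + 4/25*3/5) = [89/125, 97/125)
  'c': [17/25 + 4/25*3/5, 17/25 + 4/25*1/1) = [97/125, 21/25) <- contains code 101/125
  emit 'c', narrow to [97/125, 21/25)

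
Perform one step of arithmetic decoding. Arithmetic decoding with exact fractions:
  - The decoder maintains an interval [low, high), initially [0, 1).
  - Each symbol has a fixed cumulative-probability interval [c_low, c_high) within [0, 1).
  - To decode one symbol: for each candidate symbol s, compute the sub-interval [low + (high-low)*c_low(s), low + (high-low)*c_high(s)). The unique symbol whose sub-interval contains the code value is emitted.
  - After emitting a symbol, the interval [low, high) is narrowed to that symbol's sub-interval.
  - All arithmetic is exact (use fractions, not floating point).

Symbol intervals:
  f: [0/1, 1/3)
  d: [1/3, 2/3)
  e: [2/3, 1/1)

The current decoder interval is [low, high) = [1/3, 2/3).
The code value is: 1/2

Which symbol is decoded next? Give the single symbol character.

Answer: d

Derivation:
Interval width = high − low = 2/3 − 1/3 = 1/3
Scaled code = (code − low) / width = (1/2 − 1/3) / 1/3 = 1/2
  f: [0/1, 1/3) 
  d: [1/3, 2/3) ← scaled code falls here ✓
  e: [2/3, 1/1) 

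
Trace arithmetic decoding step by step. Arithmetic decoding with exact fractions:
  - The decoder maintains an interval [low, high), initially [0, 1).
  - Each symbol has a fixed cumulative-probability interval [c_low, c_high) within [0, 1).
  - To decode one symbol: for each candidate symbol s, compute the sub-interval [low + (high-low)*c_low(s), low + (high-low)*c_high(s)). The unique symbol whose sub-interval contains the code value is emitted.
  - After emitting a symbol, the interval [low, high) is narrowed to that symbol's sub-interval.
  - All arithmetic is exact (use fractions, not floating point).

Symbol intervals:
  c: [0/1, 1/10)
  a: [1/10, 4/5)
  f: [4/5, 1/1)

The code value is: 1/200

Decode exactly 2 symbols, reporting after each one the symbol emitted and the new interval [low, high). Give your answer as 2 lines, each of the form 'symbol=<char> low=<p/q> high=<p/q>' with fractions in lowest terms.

Answer: symbol=c low=0/1 high=1/10
symbol=c low=0/1 high=1/100

Derivation:
Step 1: interval [0/1, 1/1), width = 1/1 - 0/1 = 1/1
  'c': [0/1 + 1/1*0/1, 0/1 + 1/1*1/10) = [0/1, 1/10) <- contains code 1/200
  'a': [0/1 + 1/1*1/10, 0/1 + 1/1*4/5) = [1/10, 4/5)
  'f': [0/1 + 1/1*4/5, 0/1 + 1/1*1/1) = [4/5, 1/1)
  emit 'c', narrow to [0/1, 1/10)
Step 2: interval [0/1, 1/10), width = 1/10 - 0/1 = 1/10
  'c': [0/1 + 1/10*0/1, 0/1 + 1/10*1/10) = [0/1, 1/100) <- contains code 1/200
  'a': [0/1 + 1/10*1/10, 0/1 + 1/10*4/5) = [1/100, 2/25)
  'f': [0/1 + 1/10*4/5, 0/1 + 1/10*1/1) = [2/25, 1/10)
  emit 'c', narrow to [0/1, 1/100)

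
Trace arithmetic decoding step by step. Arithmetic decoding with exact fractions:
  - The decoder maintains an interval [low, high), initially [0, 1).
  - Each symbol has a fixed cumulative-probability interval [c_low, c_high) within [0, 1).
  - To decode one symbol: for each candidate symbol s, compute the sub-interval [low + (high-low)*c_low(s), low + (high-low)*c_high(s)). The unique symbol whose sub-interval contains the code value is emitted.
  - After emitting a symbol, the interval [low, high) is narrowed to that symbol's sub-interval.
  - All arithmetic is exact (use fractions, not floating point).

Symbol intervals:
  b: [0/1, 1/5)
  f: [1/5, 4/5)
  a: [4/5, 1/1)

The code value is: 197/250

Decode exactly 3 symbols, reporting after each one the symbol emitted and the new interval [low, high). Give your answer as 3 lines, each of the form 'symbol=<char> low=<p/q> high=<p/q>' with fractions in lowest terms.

Step 1: interval [0/1, 1/1), width = 1/1 - 0/1 = 1/1
  'b': [0/1 + 1/1*0/1, 0/1 + 1/1*1/5) = [0/1, 1/5)
  'f': [0/1 + 1/1*1/5, 0/1 + 1/1*4/5) = [1/5, 4/5) <- contains code 197/250
  'a': [0/1 + 1/1*4/5, 0/1 + 1/1*1/1) = [4/5, 1/1)
  emit 'f', narrow to [1/5, 4/5)
Step 2: interval [1/5, 4/5), width = 4/5 - 1/5 = 3/5
  'b': [1/5 + 3/5*0/1, 1/5 + 3/5*1/5) = [1/5, 8/25)
  'f': [1/5 + 3/5*1/5, 1/5 + 3/5*4/5) = [8/25, 17/25)
  'a': [1/5 + 3/5*4/5, 1/5 + 3/5*1/1) = [17/25, 4/5) <- contains code 197/250
  emit 'a', narrow to [17/25, 4/5)
Step 3: interval [17/25, 4/5), width = 4/5 - 17/25 = 3/25
  'b': [17/25 + 3/25*0/1, 17/25 + 3/25*1/5) = [17/25, 88/125)
  'f': [17/25 + 3/25*1/5, 17/25 + 3/25*4/5) = [88/125, 97/125)
  'a': [17/25 + 3/25*4/5, 17/25 + 3/25*1/1) = [97/125, 4/5) <- contains code 197/250
  emit 'a', narrow to [97/125, 4/5)

Answer: symbol=f low=1/5 high=4/5
symbol=a low=17/25 high=4/5
symbol=a low=97/125 high=4/5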